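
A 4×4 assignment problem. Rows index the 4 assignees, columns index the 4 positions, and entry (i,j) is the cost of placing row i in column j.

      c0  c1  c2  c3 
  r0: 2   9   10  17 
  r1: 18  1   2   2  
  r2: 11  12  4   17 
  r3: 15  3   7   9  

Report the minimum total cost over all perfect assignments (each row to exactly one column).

Minimum assignment cost: 11

optimal assignment: row0→col0 (cost 2), row1→col3 (cost 2), row2→col2 (cost 4), row3→col1 (cost 3)
total = 2 + 2 + 4 + 3 = 11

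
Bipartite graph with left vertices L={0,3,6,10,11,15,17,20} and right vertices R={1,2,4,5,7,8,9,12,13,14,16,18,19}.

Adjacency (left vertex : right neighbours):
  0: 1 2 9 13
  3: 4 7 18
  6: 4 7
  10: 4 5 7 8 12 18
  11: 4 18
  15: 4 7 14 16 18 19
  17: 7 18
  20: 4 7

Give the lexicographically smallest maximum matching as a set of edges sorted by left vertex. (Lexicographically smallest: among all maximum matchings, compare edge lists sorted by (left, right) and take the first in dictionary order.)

|M| = 6 (so the lex-smallest maximum matching has 6 edges)
process left vertices in ascending order; for each, take the smallest-labelled available neighbour that still permits 6 edges overall, or leave it unmatched if none does
lex-smallest matching: {0-1, 3-4, 6-7, 10-5, 11-18, 15-14}

Lex-smallest maximum matching: {(0,1), (3,4), (6,7), (10,5), (11,18), (15,14)}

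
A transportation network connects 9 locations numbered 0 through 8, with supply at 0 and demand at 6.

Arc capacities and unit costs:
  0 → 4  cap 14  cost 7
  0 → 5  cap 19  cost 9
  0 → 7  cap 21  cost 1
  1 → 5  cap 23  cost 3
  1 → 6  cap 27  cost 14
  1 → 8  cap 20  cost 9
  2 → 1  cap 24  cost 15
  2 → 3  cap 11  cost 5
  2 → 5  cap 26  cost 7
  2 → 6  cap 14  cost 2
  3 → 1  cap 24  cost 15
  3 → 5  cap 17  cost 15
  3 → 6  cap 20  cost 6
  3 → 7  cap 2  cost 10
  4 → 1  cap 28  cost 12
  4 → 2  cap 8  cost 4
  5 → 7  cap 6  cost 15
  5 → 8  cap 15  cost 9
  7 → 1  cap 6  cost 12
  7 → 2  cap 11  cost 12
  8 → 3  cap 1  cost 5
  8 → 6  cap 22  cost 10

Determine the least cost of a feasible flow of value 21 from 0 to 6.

Minimum cost for 21 units: 368

shortest-cost path #1: 0→4→2→6 push 8 @ unit cost 13 (adds 104)
shortest-cost path #2: 0→7→2→6 push 6 @ unit cost 15 (adds 90)
shortest-cost path #3: 0→7→2→3→6 push 5 @ unit cost 24 (adds 120)
shortest-cost path #4: 0→7→1→6 push 2 @ unit cost 27 (adds 54)
total cost = 368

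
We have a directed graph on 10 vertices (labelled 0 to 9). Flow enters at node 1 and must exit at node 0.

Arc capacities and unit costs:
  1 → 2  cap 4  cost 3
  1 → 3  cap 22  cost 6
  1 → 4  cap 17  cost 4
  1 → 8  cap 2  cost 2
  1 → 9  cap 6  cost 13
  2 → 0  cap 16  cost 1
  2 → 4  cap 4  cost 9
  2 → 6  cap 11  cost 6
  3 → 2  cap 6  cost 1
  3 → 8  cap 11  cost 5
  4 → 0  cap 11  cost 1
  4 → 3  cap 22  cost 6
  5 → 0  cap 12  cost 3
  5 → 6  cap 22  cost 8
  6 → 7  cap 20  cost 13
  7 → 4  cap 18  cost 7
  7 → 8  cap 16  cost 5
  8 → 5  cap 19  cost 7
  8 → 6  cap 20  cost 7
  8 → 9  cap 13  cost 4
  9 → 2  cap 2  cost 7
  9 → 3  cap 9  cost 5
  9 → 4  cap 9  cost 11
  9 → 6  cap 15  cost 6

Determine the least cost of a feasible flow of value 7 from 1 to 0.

Minimum cost for 7 units: 31

shortest-cost path #1: 1→2→0 push 4 @ unit cost 4 (adds 16)
shortest-cost path #2: 1→4→0 push 3 @ unit cost 5 (adds 15)
total cost = 31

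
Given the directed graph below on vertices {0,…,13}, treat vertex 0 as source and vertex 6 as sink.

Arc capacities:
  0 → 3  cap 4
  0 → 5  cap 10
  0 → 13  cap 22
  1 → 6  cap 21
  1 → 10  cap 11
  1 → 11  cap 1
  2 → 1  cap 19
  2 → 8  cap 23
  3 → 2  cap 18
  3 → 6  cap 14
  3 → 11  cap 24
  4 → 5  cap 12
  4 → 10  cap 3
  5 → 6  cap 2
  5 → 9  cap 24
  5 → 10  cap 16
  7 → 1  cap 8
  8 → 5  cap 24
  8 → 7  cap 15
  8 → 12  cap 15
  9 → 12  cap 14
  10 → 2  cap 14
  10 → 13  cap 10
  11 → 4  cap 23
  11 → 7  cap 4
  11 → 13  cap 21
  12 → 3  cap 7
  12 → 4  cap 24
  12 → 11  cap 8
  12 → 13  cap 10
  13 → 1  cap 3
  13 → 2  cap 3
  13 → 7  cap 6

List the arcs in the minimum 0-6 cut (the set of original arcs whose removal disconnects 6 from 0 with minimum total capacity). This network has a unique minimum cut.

augment #1: 0→3→6 push 4
augment #2: 0→5→6 push 2
augment #3: 0→13→1→6 push 3
augment #4: 0→13→2→1→6 push 3
augment #5: 0→13→7→1→6 push 6
augment #6: 0→5→9→12→3→6 push 7
augment #7: 0→5→10→2→1→6 push 1
max flow = 26; residual-reachable set from 0 gives S-side
cut edges (S→T): {(0,3), (0,5), (13,1), (13,2), (13,7)} total cap 26

Min-cut arcs: {(0,3), (0,5), (13,1), (13,2), (13,7)} (total capacity 26)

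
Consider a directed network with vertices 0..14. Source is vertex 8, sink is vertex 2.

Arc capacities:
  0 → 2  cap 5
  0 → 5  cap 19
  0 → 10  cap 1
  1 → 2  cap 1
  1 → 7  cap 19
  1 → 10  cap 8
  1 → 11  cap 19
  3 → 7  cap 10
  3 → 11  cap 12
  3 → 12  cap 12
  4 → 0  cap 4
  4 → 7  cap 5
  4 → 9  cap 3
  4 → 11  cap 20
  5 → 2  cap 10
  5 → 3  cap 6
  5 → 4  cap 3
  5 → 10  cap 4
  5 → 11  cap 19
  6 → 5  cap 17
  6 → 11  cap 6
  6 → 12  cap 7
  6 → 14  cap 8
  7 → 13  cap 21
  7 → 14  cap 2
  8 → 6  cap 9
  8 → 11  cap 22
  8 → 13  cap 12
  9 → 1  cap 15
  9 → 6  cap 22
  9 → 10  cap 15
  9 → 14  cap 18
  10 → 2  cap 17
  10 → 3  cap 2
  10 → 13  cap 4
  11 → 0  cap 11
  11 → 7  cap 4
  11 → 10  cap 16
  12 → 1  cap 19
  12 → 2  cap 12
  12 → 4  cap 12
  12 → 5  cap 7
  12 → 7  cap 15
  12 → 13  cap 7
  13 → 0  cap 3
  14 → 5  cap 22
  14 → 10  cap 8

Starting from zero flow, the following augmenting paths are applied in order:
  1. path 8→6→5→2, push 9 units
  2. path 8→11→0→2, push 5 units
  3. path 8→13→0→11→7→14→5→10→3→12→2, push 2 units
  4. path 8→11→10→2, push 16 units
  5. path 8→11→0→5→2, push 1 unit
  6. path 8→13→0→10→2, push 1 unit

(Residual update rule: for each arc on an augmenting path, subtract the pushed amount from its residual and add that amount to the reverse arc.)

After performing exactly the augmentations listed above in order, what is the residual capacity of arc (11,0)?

after path 1 (8→6→5→2, push 9): res(11,0)=11
after path 2 (8→11→0→2, push 5): res(11,0)=6
after path 3 (8→13→0→11→7→14→5→10→3→12→2, push 2): res(11,0)=8
after path 4 (8→11→10→2, push 16): res(11,0)=8
after path 5 (8→11→0→5→2, push 1): res(11,0)=7
after path 6 (8→13→0→10→2, push 1): res(11,0)=7

Residual capacity of (11,0): 7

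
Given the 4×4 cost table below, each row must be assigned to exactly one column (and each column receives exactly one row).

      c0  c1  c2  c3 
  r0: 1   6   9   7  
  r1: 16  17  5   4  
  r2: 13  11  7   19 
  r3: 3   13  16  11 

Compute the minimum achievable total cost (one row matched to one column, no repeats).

Minimum assignment cost: 20

optimal assignment: row0→col1 (cost 6), row1→col3 (cost 4), row2→col2 (cost 7), row3→col0 (cost 3)
total = 6 + 4 + 7 + 3 = 20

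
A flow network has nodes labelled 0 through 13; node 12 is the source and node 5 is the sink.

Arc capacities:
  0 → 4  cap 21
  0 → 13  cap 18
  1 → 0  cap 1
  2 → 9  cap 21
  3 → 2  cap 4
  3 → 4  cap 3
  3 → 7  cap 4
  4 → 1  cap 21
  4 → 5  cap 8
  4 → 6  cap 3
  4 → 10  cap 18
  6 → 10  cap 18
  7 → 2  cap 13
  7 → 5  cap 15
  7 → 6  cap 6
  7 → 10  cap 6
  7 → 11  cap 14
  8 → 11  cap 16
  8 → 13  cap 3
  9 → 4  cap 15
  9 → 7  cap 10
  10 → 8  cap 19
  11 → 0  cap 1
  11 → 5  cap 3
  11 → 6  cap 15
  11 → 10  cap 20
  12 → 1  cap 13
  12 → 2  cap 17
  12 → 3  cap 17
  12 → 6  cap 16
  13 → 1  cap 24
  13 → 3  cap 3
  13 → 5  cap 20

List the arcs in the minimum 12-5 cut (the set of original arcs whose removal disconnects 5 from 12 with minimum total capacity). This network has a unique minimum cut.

augment #1: 12→3→4→5 push 3
augment #2: 12→3→7→5 push 4
augment #3: 12→1→0→4→5 push 1
augment #4: 12→2→9→4→5 push 4
augment #5: 12→2→9→7→5 push 10
augment #6: 12→6→10→8→11→5 push 3
augment #7: 12→6→10→8→13→5 push 3
augment #8: 12→2→9→4→0→13→5 push 1
augment #9: 12→6→10→8→11→0→13→5 push 1
max flow = 30; residual-reachable set from 12 gives S-side
cut edges (S→T): {(1,0), (3,7), (4,5), (8,13), (9,7), (11,0), (11,5)} total cap 30

Min-cut arcs: {(1,0), (3,7), (4,5), (8,13), (9,7), (11,0), (11,5)} (total capacity 30)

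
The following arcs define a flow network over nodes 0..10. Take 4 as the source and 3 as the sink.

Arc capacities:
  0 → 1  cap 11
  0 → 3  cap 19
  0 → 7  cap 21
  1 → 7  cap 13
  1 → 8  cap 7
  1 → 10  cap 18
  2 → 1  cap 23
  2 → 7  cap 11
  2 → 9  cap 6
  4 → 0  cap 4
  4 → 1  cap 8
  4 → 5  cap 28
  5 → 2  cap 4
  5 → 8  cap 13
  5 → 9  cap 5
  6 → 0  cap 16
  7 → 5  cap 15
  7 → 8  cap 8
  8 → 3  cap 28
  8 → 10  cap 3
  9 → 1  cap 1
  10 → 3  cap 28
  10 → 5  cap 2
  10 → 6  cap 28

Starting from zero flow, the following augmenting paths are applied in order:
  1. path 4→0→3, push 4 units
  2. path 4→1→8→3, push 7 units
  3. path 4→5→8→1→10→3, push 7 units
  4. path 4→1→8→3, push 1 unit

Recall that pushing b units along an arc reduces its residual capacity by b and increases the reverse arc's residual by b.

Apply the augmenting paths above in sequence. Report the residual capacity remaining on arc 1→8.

after path 1 (4→0→3, push 4): res(1,8)=7
after path 2 (4→1→8→3, push 7): res(1,8)=0
after path 3 (4→5→8→1→10→3, push 7): res(1,8)=7
after path 4 (4→1→8→3, push 1): res(1,8)=6

Residual capacity of (1,8): 6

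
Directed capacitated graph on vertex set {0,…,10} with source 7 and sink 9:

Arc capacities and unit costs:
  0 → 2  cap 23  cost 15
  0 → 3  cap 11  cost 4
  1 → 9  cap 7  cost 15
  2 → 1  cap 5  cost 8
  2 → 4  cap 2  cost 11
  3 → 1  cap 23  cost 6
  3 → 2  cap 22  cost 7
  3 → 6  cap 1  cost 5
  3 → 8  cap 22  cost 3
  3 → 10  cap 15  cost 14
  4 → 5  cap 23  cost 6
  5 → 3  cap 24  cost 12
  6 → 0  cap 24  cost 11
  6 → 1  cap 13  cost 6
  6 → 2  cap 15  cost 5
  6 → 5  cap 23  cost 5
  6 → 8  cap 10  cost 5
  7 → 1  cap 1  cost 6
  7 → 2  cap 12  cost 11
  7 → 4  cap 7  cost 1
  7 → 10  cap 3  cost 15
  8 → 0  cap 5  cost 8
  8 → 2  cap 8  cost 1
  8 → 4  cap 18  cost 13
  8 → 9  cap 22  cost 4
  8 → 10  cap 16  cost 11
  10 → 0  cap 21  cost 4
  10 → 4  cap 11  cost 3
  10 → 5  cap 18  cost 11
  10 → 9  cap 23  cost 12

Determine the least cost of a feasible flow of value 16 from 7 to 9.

Minimum cost for 16 units: 454

shortest-cost path #1: 7→1→9 push 1 @ unit cost 21 (adds 21)
shortest-cost path #2: 7→4→5→3→8→9 push 7 @ unit cost 26 (adds 182)
shortest-cost path #3: 7→10→9 push 3 @ unit cost 27 (adds 81)
shortest-cost path #4: 7→2→1→9 push 5 @ unit cost 34 (adds 170)
total cost = 454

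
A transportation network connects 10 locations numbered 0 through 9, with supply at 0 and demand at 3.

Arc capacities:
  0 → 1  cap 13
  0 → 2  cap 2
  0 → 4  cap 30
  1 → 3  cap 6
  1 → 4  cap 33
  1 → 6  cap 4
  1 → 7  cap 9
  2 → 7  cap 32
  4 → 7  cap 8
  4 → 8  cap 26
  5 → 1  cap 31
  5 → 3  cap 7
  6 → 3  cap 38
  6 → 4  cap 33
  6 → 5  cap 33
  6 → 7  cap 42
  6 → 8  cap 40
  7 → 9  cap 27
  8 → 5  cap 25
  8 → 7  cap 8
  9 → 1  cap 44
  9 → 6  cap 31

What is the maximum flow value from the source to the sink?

augment #1: 0→1→3 bottleneck 6, total now 6
augment #2: 0→1→6→3 bottleneck 4, total now 10
augment #3: 0→4→8→5→3 bottleneck 7, total now 17
augment #4: 0→1→7→9→6→3 bottleneck 3, total now 20
augment #5: 0→2→7→9→6→3 bottleneck 2, total now 22
augment #6: 0→4→7→9→6→3 bottleneck 8, total now 30
augment #7: 0→4→8→7→9→6→3 bottleneck 8, total now 38
augment #8: 0→4→8→5→1→7→9→6→3 bottleneck 6, total now 44

Maximum flow value: 44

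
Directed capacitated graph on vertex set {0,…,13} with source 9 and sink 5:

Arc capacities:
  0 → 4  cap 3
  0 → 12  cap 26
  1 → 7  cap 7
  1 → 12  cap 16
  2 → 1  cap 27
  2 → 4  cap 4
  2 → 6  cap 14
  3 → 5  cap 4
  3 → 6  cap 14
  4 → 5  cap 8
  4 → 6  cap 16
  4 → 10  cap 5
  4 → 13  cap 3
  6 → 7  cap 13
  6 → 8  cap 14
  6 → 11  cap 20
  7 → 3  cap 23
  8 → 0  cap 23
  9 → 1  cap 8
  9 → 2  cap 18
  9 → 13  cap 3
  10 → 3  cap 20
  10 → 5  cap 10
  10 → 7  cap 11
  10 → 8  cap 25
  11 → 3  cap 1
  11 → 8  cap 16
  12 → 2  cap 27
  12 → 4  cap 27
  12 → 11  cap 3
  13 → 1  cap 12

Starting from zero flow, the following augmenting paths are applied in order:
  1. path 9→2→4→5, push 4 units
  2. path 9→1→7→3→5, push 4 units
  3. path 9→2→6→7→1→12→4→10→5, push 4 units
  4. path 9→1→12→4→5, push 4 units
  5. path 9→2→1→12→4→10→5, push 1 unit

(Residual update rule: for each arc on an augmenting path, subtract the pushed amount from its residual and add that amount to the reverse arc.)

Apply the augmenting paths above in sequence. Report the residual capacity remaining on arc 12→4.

Residual capacity of (12,4): 18

after path 1 (9→2→4→5, push 4): res(12,4)=27
after path 2 (9→1→7→3→5, push 4): res(12,4)=27
after path 3 (9→2→6→7→1→12→4→10→5, push 4): res(12,4)=23
after path 4 (9→1→12→4→5, push 4): res(12,4)=19
after path 5 (9→2→1→12→4→10→5, push 1): res(12,4)=18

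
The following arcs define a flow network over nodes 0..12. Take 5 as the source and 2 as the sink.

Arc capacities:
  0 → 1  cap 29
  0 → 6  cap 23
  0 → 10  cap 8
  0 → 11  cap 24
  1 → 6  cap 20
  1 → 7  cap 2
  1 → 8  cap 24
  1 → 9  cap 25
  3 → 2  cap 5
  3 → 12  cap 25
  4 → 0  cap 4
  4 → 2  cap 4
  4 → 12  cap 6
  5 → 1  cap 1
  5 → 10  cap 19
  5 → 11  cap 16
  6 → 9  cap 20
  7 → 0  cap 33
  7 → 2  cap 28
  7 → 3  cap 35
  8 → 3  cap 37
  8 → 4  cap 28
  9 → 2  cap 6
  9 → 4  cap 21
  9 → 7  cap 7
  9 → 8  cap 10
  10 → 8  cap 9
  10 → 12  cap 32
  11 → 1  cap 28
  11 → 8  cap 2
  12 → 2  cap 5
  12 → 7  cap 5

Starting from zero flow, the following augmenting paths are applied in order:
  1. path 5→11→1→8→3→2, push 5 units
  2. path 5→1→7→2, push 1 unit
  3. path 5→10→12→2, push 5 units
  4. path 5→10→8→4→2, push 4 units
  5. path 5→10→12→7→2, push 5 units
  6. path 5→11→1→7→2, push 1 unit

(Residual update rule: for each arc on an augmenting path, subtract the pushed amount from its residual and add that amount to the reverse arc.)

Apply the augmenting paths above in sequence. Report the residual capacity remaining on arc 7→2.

after path 1 (5→11→1→8→3→2, push 5): res(7,2)=28
after path 2 (5→1→7→2, push 1): res(7,2)=27
after path 3 (5→10→12→2, push 5): res(7,2)=27
after path 4 (5→10→8→4→2, push 4): res(7,2)=27
after path 5 (5→10→12→7→2, push 5): res(7,2)=22
after path 6 (5→11→1→7→2, push 1): res(7,2)=21

Residual capacity of (7,2): 21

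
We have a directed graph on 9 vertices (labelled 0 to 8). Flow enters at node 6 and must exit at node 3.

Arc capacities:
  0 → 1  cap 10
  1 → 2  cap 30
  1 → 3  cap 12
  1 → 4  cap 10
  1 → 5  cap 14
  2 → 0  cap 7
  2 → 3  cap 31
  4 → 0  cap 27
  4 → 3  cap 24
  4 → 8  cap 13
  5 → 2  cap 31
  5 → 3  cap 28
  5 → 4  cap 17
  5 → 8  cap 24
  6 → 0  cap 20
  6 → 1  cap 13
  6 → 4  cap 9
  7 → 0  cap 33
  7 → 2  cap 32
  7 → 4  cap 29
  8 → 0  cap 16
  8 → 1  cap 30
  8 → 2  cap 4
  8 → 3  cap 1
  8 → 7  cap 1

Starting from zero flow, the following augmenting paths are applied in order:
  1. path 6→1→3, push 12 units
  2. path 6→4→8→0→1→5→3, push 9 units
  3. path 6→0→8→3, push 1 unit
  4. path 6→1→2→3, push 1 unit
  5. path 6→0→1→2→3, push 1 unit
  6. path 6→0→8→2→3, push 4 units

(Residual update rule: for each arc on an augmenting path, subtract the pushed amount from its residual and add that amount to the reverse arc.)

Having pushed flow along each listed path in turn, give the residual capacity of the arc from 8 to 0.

Residual capacity of (8,0): 12

after path 1 (6→1→3, push 12): res(8,0)=16
after path 2 (6→4→8→0→1→5→3, push 9): res(8,0)=7
after path 3 (6→0→8→3, push 1): res(8,0)=8
after path 4 (6→1→2→3, push 1): res(8,0)=8
after path 5 (6→0→1→2→3, push 1): res(8,0)=8
after path 6 (6→0→8→2→3, push 4): res(8,0)=12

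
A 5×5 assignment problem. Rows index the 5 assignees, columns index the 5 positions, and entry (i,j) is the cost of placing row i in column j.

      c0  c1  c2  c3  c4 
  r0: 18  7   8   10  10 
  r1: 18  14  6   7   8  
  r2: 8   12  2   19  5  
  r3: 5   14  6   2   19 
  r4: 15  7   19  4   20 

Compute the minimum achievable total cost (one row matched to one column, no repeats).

optimal assignment: row0→col1 (cost 7), row1→col4 (cost 8), row2→col2 (cost 2), row3→col0 (cost 5), row4→col3 (cost 4)
total = 7 + 8 + 2 + 5 + 4 = 26

Minimum assignment cost: 26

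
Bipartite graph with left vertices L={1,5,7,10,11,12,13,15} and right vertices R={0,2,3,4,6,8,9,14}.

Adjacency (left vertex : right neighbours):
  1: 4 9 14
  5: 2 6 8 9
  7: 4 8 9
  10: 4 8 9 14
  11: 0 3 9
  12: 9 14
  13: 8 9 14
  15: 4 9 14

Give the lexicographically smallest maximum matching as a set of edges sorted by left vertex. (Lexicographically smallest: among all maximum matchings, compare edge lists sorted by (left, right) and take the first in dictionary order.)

|M| = 6 (so the lex-smallest maximum matching has 6 edges)
process left vertices in ascending order; for each, take the smallest-labelled available neighbour that still permits 6 edges overall, or leave it unmatched if none does
lex-smallest matching: {1-4, 5-2, 7-8, 10-9, 11-0, 12-14}

Lex-smallest maximum matching: {(1,4), (5,2), (7,8), (10,9), (11,0), (12,14)}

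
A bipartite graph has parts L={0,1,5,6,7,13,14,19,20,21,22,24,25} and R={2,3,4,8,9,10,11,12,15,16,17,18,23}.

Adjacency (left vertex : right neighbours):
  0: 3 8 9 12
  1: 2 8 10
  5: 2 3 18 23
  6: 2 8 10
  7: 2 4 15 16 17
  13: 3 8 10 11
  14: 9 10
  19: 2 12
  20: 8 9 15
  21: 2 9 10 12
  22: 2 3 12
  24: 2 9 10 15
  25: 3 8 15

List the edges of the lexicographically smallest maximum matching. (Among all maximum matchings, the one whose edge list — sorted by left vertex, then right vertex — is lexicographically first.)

|M| = 10 (so the lex-smallest maximum matching has 10 edges)
process left vertices in ascending order; for each, take the smallest-labelled available neighbour that still permits 10 edges overall, or leave it unmatched if none does
lex-smallest matching: {0-3, 1-2, 5-18, 6-8, 7-4, 13-11, 14-9, 19-12, 20-15, 21-10}

Lex-smallest maximum matching: {(0,3), (1,2), (5,18), (6,8), (7,4), (13,11), (14,9), (19,12), (20,15), (21,10)}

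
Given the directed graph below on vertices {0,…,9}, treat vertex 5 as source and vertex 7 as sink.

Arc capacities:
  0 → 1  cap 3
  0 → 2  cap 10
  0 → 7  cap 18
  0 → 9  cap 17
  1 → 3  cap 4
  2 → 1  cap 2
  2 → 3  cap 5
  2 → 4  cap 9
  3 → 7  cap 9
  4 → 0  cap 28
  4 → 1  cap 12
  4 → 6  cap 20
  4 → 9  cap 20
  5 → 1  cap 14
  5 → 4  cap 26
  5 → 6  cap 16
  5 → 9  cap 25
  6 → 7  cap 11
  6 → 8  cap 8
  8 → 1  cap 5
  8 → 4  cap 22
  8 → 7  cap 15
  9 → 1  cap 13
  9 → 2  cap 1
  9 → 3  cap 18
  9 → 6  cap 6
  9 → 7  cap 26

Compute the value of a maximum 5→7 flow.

augment #1: 5→6→7 bottleneck 11, total now 11
augment #2: 5→9→7 bottleneck 25, total now 36
augment #3: 5→1→3→7 bottleneck 4, total now 40
augment #4: 5→4→0→7 bottleneck 18, total now 58
augment #5: 5→4→9→7 bottleneck 1, total now 59
augment #6: 5→6→8→7 bottleneck 5, total now 64
augment #7: 5→4→6→8→7 bottleneck 3, total now 67
augment #8: 5→4→9→3→7 bottleneck 4, total now 71

Maximum flow value: 71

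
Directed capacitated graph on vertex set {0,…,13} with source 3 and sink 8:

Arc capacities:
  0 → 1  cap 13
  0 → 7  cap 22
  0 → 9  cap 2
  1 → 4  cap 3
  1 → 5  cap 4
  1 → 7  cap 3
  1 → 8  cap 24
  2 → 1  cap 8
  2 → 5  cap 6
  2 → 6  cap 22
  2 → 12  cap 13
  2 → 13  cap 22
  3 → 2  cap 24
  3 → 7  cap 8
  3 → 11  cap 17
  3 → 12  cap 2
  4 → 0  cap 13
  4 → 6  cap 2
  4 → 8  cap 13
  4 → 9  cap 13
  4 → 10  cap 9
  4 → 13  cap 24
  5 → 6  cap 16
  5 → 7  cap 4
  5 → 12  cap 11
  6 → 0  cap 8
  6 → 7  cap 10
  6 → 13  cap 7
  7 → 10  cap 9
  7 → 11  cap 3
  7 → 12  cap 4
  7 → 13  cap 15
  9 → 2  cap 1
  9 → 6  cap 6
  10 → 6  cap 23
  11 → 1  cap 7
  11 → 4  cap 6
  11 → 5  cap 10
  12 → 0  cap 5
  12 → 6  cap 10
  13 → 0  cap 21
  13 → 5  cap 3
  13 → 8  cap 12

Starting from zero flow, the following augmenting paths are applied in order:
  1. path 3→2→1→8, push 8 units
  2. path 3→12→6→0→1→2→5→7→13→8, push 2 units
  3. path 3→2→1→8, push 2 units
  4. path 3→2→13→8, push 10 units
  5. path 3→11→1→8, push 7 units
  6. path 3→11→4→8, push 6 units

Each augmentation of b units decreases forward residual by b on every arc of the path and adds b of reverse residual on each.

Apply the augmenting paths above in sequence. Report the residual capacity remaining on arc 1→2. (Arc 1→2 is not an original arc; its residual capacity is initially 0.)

after path 1 (3→2→1→8, push 8): res(1,2)=8
after path 2 (3→12→6→0→1→2→5→7→13→8, push 2): res(1,2)=6
after path 3 (3→2→1→8, push 2): res(1,2)=8
after path 4 (3→2→13→8, push 10): res(1,2)=8
after path 5 (3→11→1→8, push 7): res(1,2)=8
after path 6 (3→11→4→8, push 6): res(1,2)=8

Residual capacity of (1,2): 8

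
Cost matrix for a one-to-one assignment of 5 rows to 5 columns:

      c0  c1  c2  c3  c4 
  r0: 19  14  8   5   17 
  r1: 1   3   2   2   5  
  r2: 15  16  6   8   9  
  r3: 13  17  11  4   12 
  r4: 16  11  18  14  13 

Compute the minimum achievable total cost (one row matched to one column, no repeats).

optimal assignment: row0→col2 (cost 8), row1→col0 (cost 1), row2→col4 (cost 9), row3→col3 (cost 4), row4→col1 (cost 11)
total = 8 + 1 + 9 + 4 + 11 = 33

Minimum assignment cost: 33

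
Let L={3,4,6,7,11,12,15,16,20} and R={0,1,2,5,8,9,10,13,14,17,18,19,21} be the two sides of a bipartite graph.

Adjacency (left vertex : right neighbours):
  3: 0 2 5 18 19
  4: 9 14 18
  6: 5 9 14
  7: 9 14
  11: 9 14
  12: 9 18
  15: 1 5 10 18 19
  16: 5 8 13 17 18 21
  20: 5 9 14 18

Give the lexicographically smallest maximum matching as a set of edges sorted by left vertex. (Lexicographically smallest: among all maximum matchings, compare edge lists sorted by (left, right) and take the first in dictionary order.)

|M| = 7 (so the lex-smallest maximum matching has 7 edges)
process left vertices in ascending order; for each, take the smallest-labelled available neighbour that still permits 7 edges overall, or leave it unmatched if none does
lex-smallest matching: {3-0, 4-9, 6-5, 7-14, 12-18, 15-1, 16-8}

Lex-smallest maximum matching: {(3,0), (4,9), (6,5), (7,14), (12,18), (15,1), (16,8)}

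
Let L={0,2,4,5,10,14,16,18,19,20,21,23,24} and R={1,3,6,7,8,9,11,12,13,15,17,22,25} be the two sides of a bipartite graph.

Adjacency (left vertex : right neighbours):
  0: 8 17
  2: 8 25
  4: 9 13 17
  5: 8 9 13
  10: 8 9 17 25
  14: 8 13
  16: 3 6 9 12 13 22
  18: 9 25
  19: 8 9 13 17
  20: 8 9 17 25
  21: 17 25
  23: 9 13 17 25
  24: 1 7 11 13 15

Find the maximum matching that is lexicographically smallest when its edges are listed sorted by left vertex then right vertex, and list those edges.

|M| = 7 (so the lex-smallest maximum matching has 7 edges)
process left vertices in ascending order; for each, take the smallest-labelled available neighbour that still permits 7 edges overall, or leave it unmatched if none does
lex-smallest matching: {0-8, 2-25, 4-9, 5-13, 10-17, 16-3, 24-1}

Lex-smallest maximum matching: {(0,8), (2,25), (4,9), (5,13), (10,17), (16,3), (24,1)}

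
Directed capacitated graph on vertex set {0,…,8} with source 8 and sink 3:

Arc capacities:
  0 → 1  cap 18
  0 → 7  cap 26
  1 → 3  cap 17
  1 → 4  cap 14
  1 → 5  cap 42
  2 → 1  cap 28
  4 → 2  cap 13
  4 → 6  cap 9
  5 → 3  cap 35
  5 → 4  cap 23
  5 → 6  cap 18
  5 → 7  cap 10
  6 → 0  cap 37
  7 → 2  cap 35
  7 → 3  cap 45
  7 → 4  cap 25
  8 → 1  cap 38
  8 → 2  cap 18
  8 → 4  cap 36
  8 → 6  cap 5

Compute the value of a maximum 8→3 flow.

Maximum flow value: 73

augment #1: 8→1→3 bottleneck 17, total now 17
augment #2: 8→1→5→3 bottleneck 21, total now 38
augment #3: 8→2→1→5→3 bottleneck 14, total now 52
augment #4: 8→6→0→7→3 bottleneck 5, total now 57
augment #5: 8→2→1→5→7→3 bottleneck 4, total now 61
augment #6: 8→4→6→0→7→3 bottleneck 9, total now 70
augment #7: 8→4→2→1→5→7→3 bottleneck 3, total now 73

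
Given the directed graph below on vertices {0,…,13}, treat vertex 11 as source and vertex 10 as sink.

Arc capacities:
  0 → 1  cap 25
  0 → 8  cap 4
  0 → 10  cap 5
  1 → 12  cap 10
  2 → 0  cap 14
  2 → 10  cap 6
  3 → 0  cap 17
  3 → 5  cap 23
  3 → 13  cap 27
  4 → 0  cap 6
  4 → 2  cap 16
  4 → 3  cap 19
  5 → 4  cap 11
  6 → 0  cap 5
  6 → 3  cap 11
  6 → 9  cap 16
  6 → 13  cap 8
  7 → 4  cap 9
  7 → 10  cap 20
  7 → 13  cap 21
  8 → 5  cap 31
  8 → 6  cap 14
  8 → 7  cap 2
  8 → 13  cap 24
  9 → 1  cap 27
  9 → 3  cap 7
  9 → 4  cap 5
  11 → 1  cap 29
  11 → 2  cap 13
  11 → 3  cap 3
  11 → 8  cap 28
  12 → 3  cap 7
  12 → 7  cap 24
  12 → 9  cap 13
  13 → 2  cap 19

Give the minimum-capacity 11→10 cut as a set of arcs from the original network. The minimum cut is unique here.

augment #1: 11→2→10 push 6
augment #2: 11→2→0→10 push 5
augment #3: 11→8→7→10 push 2
augment #4: 11→1→12→7→10 push 10
max flow = 23; residual-reachable set from 11 gives S-side
cut edges (S→T): {(0,10), (1,12), (2,10), (8,7)} total cap 23

Min-cut arcs: {(0,10), (1,12), (2,10), (8,7)} (total capacity 23)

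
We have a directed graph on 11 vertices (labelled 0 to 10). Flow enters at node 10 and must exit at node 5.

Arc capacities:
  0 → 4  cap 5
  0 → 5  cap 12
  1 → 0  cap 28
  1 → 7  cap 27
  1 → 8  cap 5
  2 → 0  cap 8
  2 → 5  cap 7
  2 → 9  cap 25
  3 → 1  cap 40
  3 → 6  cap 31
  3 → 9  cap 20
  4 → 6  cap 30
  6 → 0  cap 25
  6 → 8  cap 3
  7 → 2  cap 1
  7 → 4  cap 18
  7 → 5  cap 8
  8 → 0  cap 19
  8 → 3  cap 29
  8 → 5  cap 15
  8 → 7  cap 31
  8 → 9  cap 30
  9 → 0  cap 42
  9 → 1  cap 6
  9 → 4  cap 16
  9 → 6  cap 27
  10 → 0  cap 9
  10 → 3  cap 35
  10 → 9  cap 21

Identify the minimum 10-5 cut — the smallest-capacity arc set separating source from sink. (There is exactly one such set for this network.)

augment #1: 10→0→5 push 9
augment #2: 10→9→0→5 push 3
augment #3: 10→3→1→7→5 push 8
augment #4: 10→3→1→8→5 push 5
augment #5: 10→3→6→8→5 push 3
augment #6: 10→3→1→7→2→5 push 1
max flow = 29; residual-reachable set from 10 gives S-side
cut edges (S→T): {(0,5), (1,8), (6,8), (7,2), (7,5)} total cap 29

Min-cut arcs: {(0,5), (1,8), (6,8), (7,2), (7,5)} (total capacity 29)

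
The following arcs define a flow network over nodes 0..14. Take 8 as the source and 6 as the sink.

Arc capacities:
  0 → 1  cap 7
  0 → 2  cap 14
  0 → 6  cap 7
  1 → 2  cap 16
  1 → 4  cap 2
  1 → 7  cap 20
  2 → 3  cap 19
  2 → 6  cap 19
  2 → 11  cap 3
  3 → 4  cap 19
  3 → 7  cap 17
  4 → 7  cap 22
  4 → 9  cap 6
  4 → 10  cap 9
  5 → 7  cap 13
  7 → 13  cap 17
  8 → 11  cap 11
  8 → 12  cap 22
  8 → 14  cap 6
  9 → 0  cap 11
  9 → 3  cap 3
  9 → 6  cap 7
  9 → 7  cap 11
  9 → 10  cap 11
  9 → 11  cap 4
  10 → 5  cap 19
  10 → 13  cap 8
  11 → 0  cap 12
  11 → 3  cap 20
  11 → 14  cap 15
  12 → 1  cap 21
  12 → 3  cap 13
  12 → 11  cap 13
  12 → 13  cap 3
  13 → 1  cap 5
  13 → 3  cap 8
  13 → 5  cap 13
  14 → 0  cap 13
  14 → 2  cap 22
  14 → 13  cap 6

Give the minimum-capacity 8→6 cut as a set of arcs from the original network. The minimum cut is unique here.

augment #1: 8→11→0→6 push 7
augment #2: 8→14→2→6 push 6
augment #3: 8→11→0→2→6 push 4
augment #4: 8→12→1→2→6 push 9
augment #5: 8→12→1→4→9→6 push 2
augment #6: 8→12→3→4→9→6 push 4
max flow = 32; residual-reachable set from 8 gives S-side
cut edges (S→T): {(0,6), (2,6), (4,9)} total cap 32

Min-cut arcs: {(0,6), (2,6), (4,9)} (total capacity 32)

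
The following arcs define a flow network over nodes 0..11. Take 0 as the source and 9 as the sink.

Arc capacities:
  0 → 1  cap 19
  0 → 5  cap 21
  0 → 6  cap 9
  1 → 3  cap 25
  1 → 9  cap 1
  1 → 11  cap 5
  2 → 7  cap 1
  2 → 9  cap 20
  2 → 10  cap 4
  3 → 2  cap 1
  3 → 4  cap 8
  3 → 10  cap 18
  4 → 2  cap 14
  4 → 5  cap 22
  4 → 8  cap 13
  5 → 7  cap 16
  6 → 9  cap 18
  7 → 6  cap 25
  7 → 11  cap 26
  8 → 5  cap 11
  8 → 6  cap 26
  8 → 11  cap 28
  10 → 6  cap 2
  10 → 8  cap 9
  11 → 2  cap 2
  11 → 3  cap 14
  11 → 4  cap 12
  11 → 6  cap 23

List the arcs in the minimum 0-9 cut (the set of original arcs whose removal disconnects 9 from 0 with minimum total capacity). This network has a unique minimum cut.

Min-cut arcs: {(1,9), (3,2), (4,2), (6,9), (11,2)} (total capacity 36)

augment #1: 0→1→9 push 1
augment #2: 0→6→9 push 9
augment #3: 0→1→3→2→9 push 1
augment #4: 0→1→11→2→9 push 2
augment #5: 0→1→11→6→9 push 3
augment #6: 0→5→7→6→9 push 6
augment #7: 0→1→3→4→2→9 push 8
augment #8: 0→5→7→11→4→2→9 push 6
max flow = 36; residual-reachable set from 0 gives S-side
cut edges (S→T): {(1,9), (3,2), (4,2), (6,9), (11,2)} total cap 36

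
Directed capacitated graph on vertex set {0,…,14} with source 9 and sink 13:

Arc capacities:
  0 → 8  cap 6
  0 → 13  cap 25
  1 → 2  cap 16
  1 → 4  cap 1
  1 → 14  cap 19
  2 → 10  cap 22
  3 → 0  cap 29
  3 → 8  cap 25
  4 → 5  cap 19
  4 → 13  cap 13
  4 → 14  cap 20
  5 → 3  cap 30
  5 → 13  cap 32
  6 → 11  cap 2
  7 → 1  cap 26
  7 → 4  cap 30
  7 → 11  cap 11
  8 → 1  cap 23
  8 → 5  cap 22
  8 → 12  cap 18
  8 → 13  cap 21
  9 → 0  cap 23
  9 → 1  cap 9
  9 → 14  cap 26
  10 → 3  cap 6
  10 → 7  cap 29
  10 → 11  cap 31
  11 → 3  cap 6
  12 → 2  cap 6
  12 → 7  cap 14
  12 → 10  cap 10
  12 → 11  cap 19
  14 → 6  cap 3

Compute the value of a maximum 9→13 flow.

Maximum flow value: 34

augment #1: 9→0→13 bottleneck 23, total now 23
augment #2: 9→1→4→13 bottleneck 1, total now 24
augment #3: 9→1→2→10→3→0→13 bottleneck 2, total now 26
augment #4: 9→1→2→10→3→8→13 bottleneck 4, total now 30
augment #5: 9→1→2→10→7→4→13 bottleneck 2, total now 32
augment #6: 9→14→6→11→3→8→13 bottleneck 2, total now 34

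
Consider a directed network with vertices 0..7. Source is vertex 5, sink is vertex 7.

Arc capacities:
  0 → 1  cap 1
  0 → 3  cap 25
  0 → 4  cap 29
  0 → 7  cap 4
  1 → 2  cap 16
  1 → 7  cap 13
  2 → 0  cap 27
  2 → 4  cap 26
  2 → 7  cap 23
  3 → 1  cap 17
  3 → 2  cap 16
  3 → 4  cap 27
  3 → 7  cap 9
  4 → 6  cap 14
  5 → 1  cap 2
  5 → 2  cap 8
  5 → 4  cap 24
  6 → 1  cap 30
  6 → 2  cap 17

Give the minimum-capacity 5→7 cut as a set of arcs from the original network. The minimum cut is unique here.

Min-cut arcs: {(4,6), (5,1), (5,2)} (total capacity 24)

augment #1: 5→1→7 push 2
augment #2: 5→2→7 push 8
augment #3: 5→4→6→1→7 push 11
augment #4: 5→4→6→2→7 push 3
max flow = 24; residual-reachable set from 5 gives S-side
cut edges (S→T): {(4,6), (5,1), (5,2)} total cap 24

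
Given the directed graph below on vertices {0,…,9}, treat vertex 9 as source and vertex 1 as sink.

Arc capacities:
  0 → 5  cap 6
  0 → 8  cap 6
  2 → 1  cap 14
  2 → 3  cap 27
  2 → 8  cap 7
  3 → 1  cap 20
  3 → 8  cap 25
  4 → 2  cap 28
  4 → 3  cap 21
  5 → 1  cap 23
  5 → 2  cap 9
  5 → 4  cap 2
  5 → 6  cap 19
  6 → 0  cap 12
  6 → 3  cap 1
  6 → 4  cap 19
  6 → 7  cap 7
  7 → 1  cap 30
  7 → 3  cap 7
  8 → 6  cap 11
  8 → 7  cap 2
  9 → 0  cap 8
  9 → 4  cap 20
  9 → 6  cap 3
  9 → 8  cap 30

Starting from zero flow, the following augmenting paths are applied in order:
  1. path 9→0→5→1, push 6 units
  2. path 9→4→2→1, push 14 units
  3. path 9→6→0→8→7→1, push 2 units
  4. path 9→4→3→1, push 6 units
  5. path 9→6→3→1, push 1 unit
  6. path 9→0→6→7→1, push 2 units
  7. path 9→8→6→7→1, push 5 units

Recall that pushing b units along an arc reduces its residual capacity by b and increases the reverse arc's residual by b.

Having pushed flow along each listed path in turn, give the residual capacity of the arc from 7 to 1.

Residual capacity of (7,1): 21

after path 1 (9→0→5→1, push 6): res(7,1)=30
after path 2 (9→4→2→1, push 14): res(7,1)=30
after path 3 (9→6→0→8→7→1, push 2): res(7,1)=28
after path 4 (9→4→3→1, push 6): res(7,1)=28
after path 5 (9→6→3→1, push 1): res(7,1)=28
after path 6 (9→0→6→7→1, push 2): res(7,1)=26
after path 7 (9→8→6→7→1, push 5): res(7,1)=21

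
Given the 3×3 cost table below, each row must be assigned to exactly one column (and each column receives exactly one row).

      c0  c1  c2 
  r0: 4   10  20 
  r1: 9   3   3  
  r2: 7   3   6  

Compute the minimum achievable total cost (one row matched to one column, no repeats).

Minimum assignment cost: 10

optimal assignment: row0→col0 (cost 4), row1→col2 (cost 3), row2→col1 (cost 3)
total = 4 + 3 + 3 = 10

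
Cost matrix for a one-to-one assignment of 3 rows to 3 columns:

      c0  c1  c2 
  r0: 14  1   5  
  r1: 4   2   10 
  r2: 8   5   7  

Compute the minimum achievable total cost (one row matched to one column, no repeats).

Minimum assignment cost: 12

optimal assignment: row0→col1 (cost 1), row1→col0 (cost 4), row2→col2 (cost 7)
total = 1 + 4 + 7 = 12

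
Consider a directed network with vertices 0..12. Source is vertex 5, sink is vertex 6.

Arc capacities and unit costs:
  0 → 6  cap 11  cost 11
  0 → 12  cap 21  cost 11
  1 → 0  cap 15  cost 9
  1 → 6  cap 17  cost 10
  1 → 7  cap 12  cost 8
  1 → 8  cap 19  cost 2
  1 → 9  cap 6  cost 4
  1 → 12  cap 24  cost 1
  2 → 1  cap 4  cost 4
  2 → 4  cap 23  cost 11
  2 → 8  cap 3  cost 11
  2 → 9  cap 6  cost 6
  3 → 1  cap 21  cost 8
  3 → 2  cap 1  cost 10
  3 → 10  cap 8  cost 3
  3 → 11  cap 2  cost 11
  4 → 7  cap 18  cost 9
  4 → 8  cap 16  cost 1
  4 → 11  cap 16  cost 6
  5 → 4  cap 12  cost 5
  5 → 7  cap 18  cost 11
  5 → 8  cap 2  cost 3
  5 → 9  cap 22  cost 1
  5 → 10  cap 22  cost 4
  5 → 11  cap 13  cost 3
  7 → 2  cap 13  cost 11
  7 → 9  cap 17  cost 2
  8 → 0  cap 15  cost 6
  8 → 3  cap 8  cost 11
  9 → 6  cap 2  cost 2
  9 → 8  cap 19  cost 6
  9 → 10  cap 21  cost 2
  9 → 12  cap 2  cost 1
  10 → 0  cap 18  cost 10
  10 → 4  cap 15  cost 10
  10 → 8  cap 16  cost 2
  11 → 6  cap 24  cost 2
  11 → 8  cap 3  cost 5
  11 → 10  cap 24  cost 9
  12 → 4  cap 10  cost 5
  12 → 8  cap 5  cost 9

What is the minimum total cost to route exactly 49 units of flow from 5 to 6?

shortest-cost path #1: 5→9→6 push 2 @ unit cost 3 (adds 6)
shortest-cost path #2: 5→11→6 push 13 @ unit cost 5 (adds 65)
shortest-cost path #3: 5→4→11→6 push 11 @ unit cost 13 (adds 143)
shortest-cost path #4: 5→8→0→6 push 2 @ unit cost 20 (adds 40)
shortest-cost path #5: 5→9→10→8→0→6 push 9 @ unit cost 22 (adds 198)
shortest-cost path #6: 5→9→10→8→3→1→6 push 7 @ unit cost 34 (adds 238)
shortest-cost path #7: 5→4→8→3→1→6 push 1 @ unit cost 35 (adds 35)
shortest-cost path #8: 5→7→2→1→6 push 4 @ unit cost 36 (adds 144)
total cost = 869

Minimum cost for 49 units: 869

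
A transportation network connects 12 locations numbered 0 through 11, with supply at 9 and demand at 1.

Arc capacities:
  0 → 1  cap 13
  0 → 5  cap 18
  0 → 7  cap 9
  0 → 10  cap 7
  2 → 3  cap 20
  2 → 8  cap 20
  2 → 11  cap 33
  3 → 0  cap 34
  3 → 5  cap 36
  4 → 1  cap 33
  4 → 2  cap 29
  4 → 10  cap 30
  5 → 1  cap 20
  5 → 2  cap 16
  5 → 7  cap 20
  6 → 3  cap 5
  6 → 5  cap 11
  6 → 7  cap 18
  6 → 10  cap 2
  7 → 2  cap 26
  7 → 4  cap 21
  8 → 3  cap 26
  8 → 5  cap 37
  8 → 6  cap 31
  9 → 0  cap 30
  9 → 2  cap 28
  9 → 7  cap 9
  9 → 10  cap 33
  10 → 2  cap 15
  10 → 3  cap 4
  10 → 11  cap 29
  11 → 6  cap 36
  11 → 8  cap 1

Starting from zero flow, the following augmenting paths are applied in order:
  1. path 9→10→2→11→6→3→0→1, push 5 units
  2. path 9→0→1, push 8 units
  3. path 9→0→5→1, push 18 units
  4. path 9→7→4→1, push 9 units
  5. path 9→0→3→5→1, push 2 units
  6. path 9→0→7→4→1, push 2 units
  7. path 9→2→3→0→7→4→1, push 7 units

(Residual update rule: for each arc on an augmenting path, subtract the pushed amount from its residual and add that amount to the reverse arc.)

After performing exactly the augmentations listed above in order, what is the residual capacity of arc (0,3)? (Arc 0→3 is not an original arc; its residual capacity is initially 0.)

Residual capacity of (0,3): 10

after path 1 (9→10→2→11→6→3→0→1, push 5): res(0,3)=5
after path 2 (9→0→1, push 8): res(0,3)=5
after path 3 (9→0→5→1, push 18): res(0,3)=5
after path 4 (9→7→4→1, push 9): res(0,3)=5
after path 5 (9→0→3→5→1, push 2): res(0,3)=3
after path 6 (9→0→7→4→1, push 2): res(0,3)=3
after path 7 (9→2→3→0→7→4→1, push 7): res(0,3)=10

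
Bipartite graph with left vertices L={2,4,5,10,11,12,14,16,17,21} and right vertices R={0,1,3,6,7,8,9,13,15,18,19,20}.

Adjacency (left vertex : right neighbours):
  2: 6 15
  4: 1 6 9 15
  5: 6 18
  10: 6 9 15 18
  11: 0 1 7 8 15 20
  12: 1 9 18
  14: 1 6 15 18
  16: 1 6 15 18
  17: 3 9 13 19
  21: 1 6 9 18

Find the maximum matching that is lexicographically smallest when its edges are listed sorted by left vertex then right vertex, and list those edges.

Lex-smallest maximum matching: {(2,6), (4,1), (5,18), (10,9), (11,0), (14,15), (17,3)}

|M| = 7 (so the lex-smallest maximum matching has 7 edges)
process left vertices in ascending order; for each, take the smallest-labelled available neighbour that still permits 7 edges overall, or leave it unmatched if none does
lex-smallest matching: {2-6, 4-1, 5-18, 10-9, 11-0, 14-15, 17-3}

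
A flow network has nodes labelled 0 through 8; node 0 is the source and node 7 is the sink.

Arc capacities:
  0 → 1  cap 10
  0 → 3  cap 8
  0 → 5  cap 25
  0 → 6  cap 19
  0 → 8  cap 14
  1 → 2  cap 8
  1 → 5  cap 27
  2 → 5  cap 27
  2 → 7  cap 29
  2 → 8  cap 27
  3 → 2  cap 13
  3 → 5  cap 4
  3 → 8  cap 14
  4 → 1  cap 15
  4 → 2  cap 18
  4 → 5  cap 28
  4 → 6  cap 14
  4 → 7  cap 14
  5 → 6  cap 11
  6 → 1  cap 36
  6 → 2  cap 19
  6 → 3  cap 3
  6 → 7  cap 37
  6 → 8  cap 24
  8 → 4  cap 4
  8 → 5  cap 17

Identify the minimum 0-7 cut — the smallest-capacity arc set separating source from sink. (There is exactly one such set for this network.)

Min-cut arcs: {(0,3), (0,6), (1,2), (5,6), (8,4)} (total capacity 50)

augment #1: 0→6→7 push 19
augment #2: 0→1→2→7 push 8
augment #3: 0→3→2→7 push 8
augment #4: 0→5→6→7 push 11
augment #5: 0→8→4→7 push 4
max flow = 50; residual-reachable set from 0 gives S-side
cut edges (S→T): {(0,3), (0,6), (1,2), (5,6), (8,4)} total cap 50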